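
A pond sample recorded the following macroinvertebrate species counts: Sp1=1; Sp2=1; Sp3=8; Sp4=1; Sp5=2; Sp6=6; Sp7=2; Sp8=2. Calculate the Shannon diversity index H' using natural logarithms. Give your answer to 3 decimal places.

1.764

Total N = 1+1+8+1+2+6+2+2 = 23, so the proportions are 0.04348, 0.04348, 0.34783, 0.04348, 0.08696, 0.26087, 0.08696, 0.08696 (working shown to 5 dp, full precision carried).
Each pᵢ ln pᵢ term: 0.04348×(-3.13549)=-0.13633, 0.04348×(-3.13549)=-0.13633, 0.34783×(-1.05605)=-0.36732, 0.04348×(-3.13549)=-0.13633, 0.08696×(-2.44235)=-0.21238, 0.26087×(-1.34373)=-0.35054, 0.08696×(-2.44235)=-0.21238, 0.08696×(-2.44235)=-0.21238.
Sum = -1.76397, so H' = 1.764.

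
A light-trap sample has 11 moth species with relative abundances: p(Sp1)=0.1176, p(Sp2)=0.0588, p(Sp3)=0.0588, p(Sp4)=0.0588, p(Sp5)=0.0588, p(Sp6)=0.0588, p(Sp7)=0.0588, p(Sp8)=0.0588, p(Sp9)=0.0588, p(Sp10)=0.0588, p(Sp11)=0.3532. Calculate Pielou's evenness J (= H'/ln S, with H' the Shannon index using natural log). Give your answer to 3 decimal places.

H' = −Σ pᵢ ln pᵢ = −((-0.25172) + (-0.16662) + (-0.16662) + (-0.16662) + (-0.16662) + (-0.16662) + (-0.16662) + (-0.16662) + (-0.16662) + (-0.16662) + (-0.36758)) = 2.11885 (working shown to 5 dp, full precision carried).
With S = 11 species, ln S = 2.39790, so J = 2.11885/2.39790 = 0.88363, i.e. 0.884 to 3 decimal places.

0.884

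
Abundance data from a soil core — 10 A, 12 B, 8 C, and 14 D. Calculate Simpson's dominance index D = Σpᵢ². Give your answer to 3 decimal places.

Total N = 10+12+8+14 = 44, so the proportions are 0.22727, 0.27273, 0.18182, 0.31818 (working shown to 5 dp, full precision carried).
D = 0.22727² + 0.27273² + 0.18182² + 0.31818² = 0.05165 + 0.07438 + 0.03306 + 0.10124 = 0.26033.
To 3 decimal places, D = 0.260.

0.260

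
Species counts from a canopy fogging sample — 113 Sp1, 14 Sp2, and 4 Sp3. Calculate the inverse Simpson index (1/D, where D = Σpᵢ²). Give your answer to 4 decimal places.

Total N = 113+14+4 = 131, so the proportions are 0.8625954, 0.1068702, 0.0305344 (working shown to 7 dp, full precision carried).
D = 0.8625954² + 0.1068702² + 0.0305344² = 0.7440709 + 0.0114212 + 0.0009323 = 0.7564245.
So 1/D = 1.322009, i.e. 1.3220 to 4 decimal places.

1.3220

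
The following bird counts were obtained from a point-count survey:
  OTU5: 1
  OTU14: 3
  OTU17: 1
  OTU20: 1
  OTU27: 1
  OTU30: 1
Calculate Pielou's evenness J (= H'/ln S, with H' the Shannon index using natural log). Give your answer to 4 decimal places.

0.9306

Total N = 1+3+1+1+1+1 = 8, so the proportions are 0.125, 0.375, 0.125, 0.125, 0.125, 0.125 (working shown to 6 dp, full precision carried).
H' = −Σ pᵢ ln pᵢ = −((-0.259930) + (-0.367811) + (-0.259930) + (-0.259930) + (-0.259930) + (-0.259930)) = 1.667462.
With S = 6 species, ln S = 1.791759, so J = 1.667462/1.791759 = 0.930628, i.e. 0.9306 to 4 decimal places.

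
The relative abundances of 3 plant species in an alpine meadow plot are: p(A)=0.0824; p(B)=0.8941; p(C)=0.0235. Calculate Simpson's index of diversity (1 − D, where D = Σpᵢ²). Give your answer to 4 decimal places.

0.1932

D = 0.0824² + 0.8941² + 0.0235² = 0.006790 + 0.799415 + 0.000552 = 0.806757 (working shown to 6 dp, full precision carried).
So 1 − D = 0.193243, i.e. 0.1932 to 4 decimal places.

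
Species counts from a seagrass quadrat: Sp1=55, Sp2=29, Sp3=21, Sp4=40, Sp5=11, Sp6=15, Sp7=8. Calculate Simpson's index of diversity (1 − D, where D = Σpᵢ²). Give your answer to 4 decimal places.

Total N = 55+29+21+40+11+15+8 = 179, so the proportions are 0.307263, 0.162011, 0.117318, 0.223464, 0.061453, 0.083799, 0.044693 (working shown to 6 dp, full precision carried).
D = 0.307263² + 0.162011² + 0.117318² + 0.223464² + 0.061453² + 0.083799² + 0.044693² = 0.094410 + 0.026248 + 0.013764 + 0.049936 + 0.003776 + 0.007022 + 0.001997 = 0.197154.
So 1 − D = 0.802846, i.e. 0.8028 to 4 decimal places.

0.8028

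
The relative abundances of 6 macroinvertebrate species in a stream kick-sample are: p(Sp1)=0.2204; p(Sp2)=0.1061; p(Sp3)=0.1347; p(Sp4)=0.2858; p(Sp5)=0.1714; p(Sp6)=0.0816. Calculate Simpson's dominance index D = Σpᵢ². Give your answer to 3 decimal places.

D = 0.2204² + 0.1061² + 0.1347² + 0.2858² + 0.1714² + 0.0816² = 0.04858 + 0.01126 + 0.01814 + 0.08168 + 0.02938 + 0.00666 = 0.19570 (working shown to 5 dp, full precision carried).
To 3 decimal places, D = 0.196.

0.196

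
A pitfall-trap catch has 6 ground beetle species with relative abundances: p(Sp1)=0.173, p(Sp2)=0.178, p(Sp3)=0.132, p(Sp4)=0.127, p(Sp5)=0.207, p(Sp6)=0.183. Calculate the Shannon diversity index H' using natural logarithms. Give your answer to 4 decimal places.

Each pᵢ ln pᵢ term (working shown to 6 dp, full precision carried): 0.173×(-1.754464)=-0.303522, 0.178×(-1.725972)=-0.307223, 0.132×(-2.024953)=-0.267294, 0.127×(-2.063568)=-0.262073, 0.207×(-1.575036)=-0.326033, 0.183×(-1.698269)=-0.310783.
Sum = -1.776928, so H' = 1.7769.

1.7769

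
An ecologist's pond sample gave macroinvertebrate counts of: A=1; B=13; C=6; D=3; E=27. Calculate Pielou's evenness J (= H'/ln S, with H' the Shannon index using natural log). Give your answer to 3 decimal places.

0.736

Total N = 1+13+6+3+27 = 50, so the proportions are 0.02, 0.26, 0.12, 0.06, 0.54 (working shown to 5 dp, full precision carried).
H' = −Σ pᵢ ln pᵢ = −((-0.07824) + (-0.35024) + (-0.25443) + (-0.16880) + (-0.33274)) = 1.18446.
With S = 5 species, ln S = 1.60944, so J = 1.18446/1.60944 = 0.73594, i.e. 0.736 to 3 decimal places.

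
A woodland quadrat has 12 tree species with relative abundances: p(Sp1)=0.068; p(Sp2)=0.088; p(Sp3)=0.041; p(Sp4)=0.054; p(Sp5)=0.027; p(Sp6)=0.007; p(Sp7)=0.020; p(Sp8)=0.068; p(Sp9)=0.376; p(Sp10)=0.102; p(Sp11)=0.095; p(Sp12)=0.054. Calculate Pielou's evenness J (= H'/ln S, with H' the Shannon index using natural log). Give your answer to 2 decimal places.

H' = −Σ pᵢ ln pᵢ = −((-0.1828) + (-0.2139) + (-0.1310) + (-0.1576) + (-0.0975) + (-0.0347) + (-0.0782) + (-0.1828) + (-0.3678) + (-0.2328) + (-0.2236) + (-0.1576)) = 2.0604 (working shown to 4 dp, full precision carried).
With S = 12 species, ln S = 2.4849, so J = 2.0604/2.4849 = 0.8292, i.e. 0.83 to 2 decimal places.

0.83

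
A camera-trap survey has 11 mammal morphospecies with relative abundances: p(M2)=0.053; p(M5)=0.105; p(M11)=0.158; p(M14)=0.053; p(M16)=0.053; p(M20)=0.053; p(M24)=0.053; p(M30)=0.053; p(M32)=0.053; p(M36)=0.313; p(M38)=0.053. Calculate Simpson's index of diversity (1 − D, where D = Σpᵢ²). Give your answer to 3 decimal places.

D = 0.053² + 0.105² + 0.158² + 0.053² + 0.053² + 0.053² + 0.053² + 0.053² + 0.053² + 0.313² + 0.053² = 0.00281 + 0.01102 + 0.02496 + 0.00281 + 0.00281 + 0.00281 + 0.00281 + 0.00281 + 0.00281 + 0.09797 + 0.00281 = 0.15643 (working shown to 5 dp, full precision carried).
So 1 − D = 0.84357, i.e. 0.844 to 3 decimal places.

0.844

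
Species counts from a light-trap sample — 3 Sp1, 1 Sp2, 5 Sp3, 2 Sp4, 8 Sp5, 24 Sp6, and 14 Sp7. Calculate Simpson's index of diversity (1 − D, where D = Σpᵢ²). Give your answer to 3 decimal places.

0.731

Total N = 3+1+5+2+8+24+14 = 57, so the proportions are 0.05263, 0.01754, 0.08772, 0.03509, 0.14035, 0.42105, 0.24561 (working shown to 5 dp, full precision carried).
D = 0.05263² + 0.01754² + 0.08772² + 0.03509² + 0.14035² + 0.42105² + 0.24561² = 0.00277 + 0.00031 + 0.00769 + 0.00123 + 0.01970 + 0.17729 + 0.06033 = 0.26931.
So 1 − D = 0.73069, i.e. 0.731 to 3 decimal places.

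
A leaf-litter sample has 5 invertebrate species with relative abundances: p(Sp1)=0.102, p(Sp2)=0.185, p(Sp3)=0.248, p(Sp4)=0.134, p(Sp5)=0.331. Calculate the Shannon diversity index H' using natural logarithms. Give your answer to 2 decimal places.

1.53

Each pᵢ ln pᵢ term (working shown to 4 dp, full precision carried): 0.102×(-2.2828)=-0.2328, 0.185×(-1.6874)=-0.3122, 0.248×(-1.3943)=-0.3458, 0.134×(-2.0099)=-0.2693, 0.331×(-1.1056)=-0.3660.
Sum = -1.5261, so H' = 1.53.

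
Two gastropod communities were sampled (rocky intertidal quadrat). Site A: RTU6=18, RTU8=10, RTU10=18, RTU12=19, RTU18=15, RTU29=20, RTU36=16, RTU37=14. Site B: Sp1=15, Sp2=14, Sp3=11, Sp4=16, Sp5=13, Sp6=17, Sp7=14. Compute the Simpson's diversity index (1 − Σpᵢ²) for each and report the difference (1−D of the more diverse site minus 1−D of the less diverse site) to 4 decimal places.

Site A: N=130, proportions 0.138462, 0.076923, 0.138462, 0.146154, 0.115385, 0.153846, 0.123077, 0.107692, giving 1−D = 0.870651 (working shown to 6 dp, full precision carried).
Site B: N=100, proportions 0.15, 0.14, 0.11, 0.16, 0.13, 0.17, 0.14, giving 1−D = 0.854800.
Difference = |0.870651 − 0.854800| = 0.015851, i.e. 0.0159 to 4 decimal places.

0.0159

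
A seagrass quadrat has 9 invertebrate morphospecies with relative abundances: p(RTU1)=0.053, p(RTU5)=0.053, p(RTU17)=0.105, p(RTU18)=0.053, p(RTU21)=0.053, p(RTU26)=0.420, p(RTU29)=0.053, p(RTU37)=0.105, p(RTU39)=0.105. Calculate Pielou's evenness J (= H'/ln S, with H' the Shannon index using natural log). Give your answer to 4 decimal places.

0.8432

H' = −Σ pᵢ ln pᵢ = −((-0.155686) + (-0.155686) + (-0.236648) + (-0.155686) + (-0.155686) + (-0.364350) + (-0.155686) + (-0.236648) + (-0.236648)) = 1.852723 (working shown to 6 dp, full precision carried).
With S = 9 species, ln S = 2.197225, so J = 1.852723/2.197225 = 0.843211, i.e. 0.8432 to 4 decimal places.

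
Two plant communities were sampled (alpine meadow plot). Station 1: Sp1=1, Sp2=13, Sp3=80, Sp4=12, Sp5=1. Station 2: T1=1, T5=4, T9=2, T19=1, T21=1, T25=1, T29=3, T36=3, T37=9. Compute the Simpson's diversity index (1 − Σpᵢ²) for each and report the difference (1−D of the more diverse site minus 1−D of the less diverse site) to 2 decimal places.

Station 1: N=107, proportions 0.0093, 0.1215, 0.7477, 0.1121, 0.0093, giving 1−D = 0.4135 (working shown to 4 dp, full precision carried).
Station 2: N=25, proportions 0.04, 0.16, 0.08, 0.04, 0.04, 0.04, 0.12, 0.12, 0.36, giving 1−D = 0.8032.
Difference = |0.4135 − 0.8032| = 0.3897, i.e. 0.39 to 2 decimal places.

0.39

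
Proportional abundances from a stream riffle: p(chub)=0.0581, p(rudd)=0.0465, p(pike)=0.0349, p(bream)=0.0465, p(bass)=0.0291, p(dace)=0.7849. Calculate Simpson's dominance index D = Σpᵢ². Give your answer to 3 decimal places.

0.626

D = 0.0581² + 0.0465² + 0.0349² + 0.0465² + 0.0291² + 0.7849² = 0.00338 + 0.00216 + 0.00122 + 0.00216 + 0.00085 + 0.61607 = 0.62583 (working shown to 5 dp, full precision carried).
To 3 decimal places, D = 0.626.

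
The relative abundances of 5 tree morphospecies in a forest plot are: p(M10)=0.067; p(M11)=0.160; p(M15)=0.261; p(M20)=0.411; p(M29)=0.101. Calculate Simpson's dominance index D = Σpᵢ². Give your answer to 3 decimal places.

D = 0.067² + 0.16² + 0.261² + 0.411² + 0.101² = 0.00449 + 0.02560 + 0.06812 + 0.16892 + 0.01020 = 0.27733 (working shown to 5 dp, full precision carried).
To 3 decimal places, D = 0.277.

0.277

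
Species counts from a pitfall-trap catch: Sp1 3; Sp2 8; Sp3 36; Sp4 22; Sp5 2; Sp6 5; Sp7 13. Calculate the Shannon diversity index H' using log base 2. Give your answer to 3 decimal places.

2.266

Total N = 3+8+36+22+2+5+13 = 89, so the proportions are 0.03371, 0.08989, 0.40449, 0.24719, 0.02247, 0.05618, 0.14607 (working shown to 5 dp, full precision carried).
Each pᵢ log₂ pᵢ term: 0.03371×(-4.89077)=-0.16486, 0.08989×(-3.47573)=-0.31243, 0.40449×(-1.30581)=-0.52819, 0.24719×(-2.01630)=-0.49841, 0.02247×(-5.47573)=-0.12305, 0.05618×(-4.15381)=-0.23336, 0.14607×(-2.77529)=-0.40538.
Sum = -2.26568, so H' = 2.266.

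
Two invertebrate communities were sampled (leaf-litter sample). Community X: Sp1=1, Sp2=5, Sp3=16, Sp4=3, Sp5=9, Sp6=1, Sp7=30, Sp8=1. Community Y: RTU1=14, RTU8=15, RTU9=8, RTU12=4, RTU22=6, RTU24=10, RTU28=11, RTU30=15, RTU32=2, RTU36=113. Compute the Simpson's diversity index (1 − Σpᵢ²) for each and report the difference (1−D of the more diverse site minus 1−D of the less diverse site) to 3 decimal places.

0.058

Community X: N=66, proportions 0.01515, 0.07576, 0.24242, 0.04545, 0.13636, 0.01515, 0.45455, 0.01515, giving 1−D = 0.70753 (working shown to 5 dp, full precision carried).
Community Y: N=198, proportions 0.07071, 0.07576, 0.0404, 0.0202, 0.0303, 0.05051, 0.05556, 0.07576, 0.0101, 0.57071, giving 1−D = 0.64912.
Difference = |0.70753 − 0.64912| = 0.05841, i.e. 0.058 to 3 decimal places.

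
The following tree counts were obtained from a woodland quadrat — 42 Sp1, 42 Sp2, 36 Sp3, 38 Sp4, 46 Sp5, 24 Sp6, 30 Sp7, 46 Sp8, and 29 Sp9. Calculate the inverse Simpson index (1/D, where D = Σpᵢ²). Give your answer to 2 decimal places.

8.65

Total N = 42+42+36+38+46+24+30+46+29 = 333, so the proportions are 0.126126, 0.126126, 0.108108, 0.114114, 0.138138, 0.072072, 0.09009, 0.138138, 0.087087 (working shown to 6 dp, full precision carried).
D = 0.126126² + 0.126126² + 0.108108² + 0.114114² + 0.138138² + 0.072072² + 0.09009² + 0.138138² + 0.087087² = 0.015908 + 0.015908 + 0.011687 + 0.013022 + 0.019082 + 0.005194 + 0.008116 + 0.019082 + 0.007584 = 0.115584.
So 1/D = 8.6517, i.e. 8.65 to 2 decimal places.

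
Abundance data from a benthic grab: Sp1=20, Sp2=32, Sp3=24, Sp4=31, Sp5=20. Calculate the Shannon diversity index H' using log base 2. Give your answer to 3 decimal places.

Total N = 20+32+24+31+20 = 127, so the proportions are 0.15748, 0.25197, 0.18898, 0.24409, 0.15748 (working shown to 5 dp, full precision carried).
Each pᵢ log₂ pᵢ term: 0.15748×(-2.66676)=-0.41996, 0.25197×(-1.98868)=-0.50109, 0.18898×(-2.40372)=-0.45425, 0.24409×(-2.03449)=-0.49661, 0.15748×(-2.66676)=-0.41996.
Sum = -2.29186, so H' = 2.292.

2.292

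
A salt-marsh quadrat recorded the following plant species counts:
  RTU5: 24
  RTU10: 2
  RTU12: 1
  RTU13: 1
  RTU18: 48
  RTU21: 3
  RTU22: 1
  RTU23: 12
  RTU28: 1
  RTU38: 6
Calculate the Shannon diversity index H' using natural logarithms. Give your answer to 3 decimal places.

1.491

Total N = 24+2+1+1+48+3+1+12+1+6 = 99, so the proportions are 0.24242, 0.0202, 0.0101, 0.0101, 0.48485, 0.0303, 0.0101, 0.12121, 0.0101, 0.06061 (working shown to 5 dp, full precision carried).
Each pᵢ ln pᵢ term: 0.24242×(-1.41707)=-0.34353, 0.0202×(-3.90197)=-0.07883, 0.0101×(-4.59512)=-0.04642, 0.0101×(-4.59512)=-0.04642, 0.48485×(-0.72392)=-0.35099, 0.0303×(-3.49651)=-0.10595, 0.0101×(-4.59512)=-0.04642, 0.12121×(-2.11021)=-0.25578, 0.0101×(-4.59512)=-0.04642, 0.06061×(-2.80336)=-0.16990.
Sum = -1.49065, so H' = 1.491.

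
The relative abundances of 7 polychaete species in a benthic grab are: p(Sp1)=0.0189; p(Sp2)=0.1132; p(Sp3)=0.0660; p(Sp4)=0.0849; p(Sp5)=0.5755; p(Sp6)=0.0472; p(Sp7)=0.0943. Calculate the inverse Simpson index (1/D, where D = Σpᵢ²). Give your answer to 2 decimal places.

D = 0.0189² + 0.1132² + 0.066² + 0.0849² + 0.5755² + 0.0472² + 0.0943² = 0.00036 + 0.01281 + 0.00436 + 0.00721 + 0.33120 + 0.00223 + 0.00889 = 0.36706 (working shown to 5 dp, full precision carried).
So 1/D = 2.7244, i.e. 2.72 to 2 decimal places.

2.72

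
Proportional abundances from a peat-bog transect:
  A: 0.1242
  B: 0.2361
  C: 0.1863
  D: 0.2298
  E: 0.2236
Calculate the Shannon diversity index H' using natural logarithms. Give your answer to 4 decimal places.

1.5858

Each pᵢ ln pᵢ term (working shown to 6 dp, full precision carried): 0.1242×(-2.085862)=-0.259064, 0.2361×(-1.443500)=-0.340810, 0.1863×(-1.680397)=-0.313058, 0.2298×(-1.470546)=-0.337931, 0.2236×(-1.497897)=-0.334930.
Sum = -1.585793, so H' = 1.5858.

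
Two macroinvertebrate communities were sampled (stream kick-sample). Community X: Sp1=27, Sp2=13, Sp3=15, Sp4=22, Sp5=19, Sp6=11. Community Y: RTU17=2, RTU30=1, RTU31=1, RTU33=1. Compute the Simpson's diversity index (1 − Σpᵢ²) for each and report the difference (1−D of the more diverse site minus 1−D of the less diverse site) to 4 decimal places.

0.0975

Community X: N=107, proportions 0.252336, 0.121495, 0.140187, 0.205607, 0.17757, 0.102804, giving 1−D = 0.817539 (working shown to 6 dp, full precision carried).
Community Y: N=5, proportions 0.4, 0.2, 0.2, 0.2, giving 1−D = 0.720000.
Difference = |0.817539 − 0.720000| = 0.097539, i.e. 0.0975 to 4 decimal places.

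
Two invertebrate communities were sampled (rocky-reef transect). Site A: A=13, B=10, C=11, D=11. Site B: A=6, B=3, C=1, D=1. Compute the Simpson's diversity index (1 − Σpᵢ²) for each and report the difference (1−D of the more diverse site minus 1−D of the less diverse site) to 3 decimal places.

0.136

Site A: N=45, proportions 0.28889, 0.22222, 0.24444, 0.24444, giving 1−D = 0.74765 (working shown to 5 dp, full precision carried).
Site B: N=11, proportions 0.54545, 0.27273, 0.09091, 0.09091, giving 1−D = 0.61157.
Difference = |0.74765 − 0.61157| = 0.13608, i.e. 0.136 to 3 decimal places.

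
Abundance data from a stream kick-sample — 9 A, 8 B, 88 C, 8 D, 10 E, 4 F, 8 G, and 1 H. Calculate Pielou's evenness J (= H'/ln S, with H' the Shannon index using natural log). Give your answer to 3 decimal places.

0.622

Total N = 9+8+88+8+10+4+8+1 = 136, so the proportions are 0.06618, 0.05882, 0.64706, 0.05882, 0.07353, 0.02941, 0.05882, 0.00735 (working shown to 5 dp, full precision carried).
H' = −Σ pᵢ ln pᵢ = −((-0.17970) + (-0.16666) + (-0.28168) + (-0.16666) + (-0.19192) + (-0.10372) + (-0.16666) + (-0.03612)) = 1.29311.
With S = 8 species, ln S = 2.07944, so J = 1.29311/2.07944 = 0.62185, i.e. 0.622 to 3 decimal places.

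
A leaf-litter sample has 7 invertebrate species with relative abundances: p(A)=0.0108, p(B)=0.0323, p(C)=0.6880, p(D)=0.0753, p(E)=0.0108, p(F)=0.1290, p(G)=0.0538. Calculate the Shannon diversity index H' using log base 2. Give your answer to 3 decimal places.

Each pᵢ log₂ pᵢ term (working shown to 5 dp, full precision carried): 0.0108×(-6.53282)=-0.07055, 0.0323×(-4.95232)=-0.15996, 0.688×(-0.53952)=-0.37119, 0.0753×(-3.73121)=-0.28096, 0.0108×(-6.53282)=-0.07055, 0.129×(-2.95456)=-0.38114, 0.0538×(-4.21625)=-0.22683.
Sum = -1.56119, so H' = 1.561.

1.561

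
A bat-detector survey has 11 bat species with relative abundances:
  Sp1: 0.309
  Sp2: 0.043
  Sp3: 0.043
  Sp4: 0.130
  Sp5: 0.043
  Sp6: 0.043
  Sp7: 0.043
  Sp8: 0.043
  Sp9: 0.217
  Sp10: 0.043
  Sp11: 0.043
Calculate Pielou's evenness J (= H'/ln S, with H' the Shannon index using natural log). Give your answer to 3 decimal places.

H' = −Σ pᵢ ln pᵢ = −((-0.36289) + (-0.13530) + (-0.13530) + (-0.26523) + (-0.13530) + (-0.13530) + (-0.13530) + (-0.13530) + (-0.33155) + (-0.13530) + (-0.13530)) = 2.04208 (working shown to 5 dp, full precision carried).
With S = 11 species, ln S = 2.39790, so J = 2.04208/2.39790 = 0.85161, i.e. 0.852 to 3 decimal places.

0.852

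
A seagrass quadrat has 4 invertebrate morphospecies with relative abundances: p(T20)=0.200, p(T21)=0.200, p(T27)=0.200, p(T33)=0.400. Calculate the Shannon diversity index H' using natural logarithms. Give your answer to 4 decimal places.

1.3322

Each pᵢ ln pᵢ term (working shown to 6 dp, full precision carried): 0.2×(-1.609438)=-0.321888, 0.2×(-1.609438)=-0.321888, 0.2×(-1.609438)=-0.321888, 0.4×(-0.916291)=-0.366516.
Sum = -1.332179, so H' = 1.3322.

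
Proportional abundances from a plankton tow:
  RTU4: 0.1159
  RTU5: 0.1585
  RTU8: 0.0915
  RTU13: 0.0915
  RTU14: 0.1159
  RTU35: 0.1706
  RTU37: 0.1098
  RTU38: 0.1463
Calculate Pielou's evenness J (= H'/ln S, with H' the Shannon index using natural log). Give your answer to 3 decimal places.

H' = −Σ pᵢ ln pᵢ = −((-0.24977) + (-0.29196) + (-0.21881) + (-0.21881) + (-0.24977) + (-0.30169) + (-0.24256) + (-0.28120)) = 2.05458 (working shown to 5 dp, full precision carried).
With S = 8 species, ln S = 2.07944, so J = 2.05458/2.07944 = 0.98804, i.e. 0.988 to 3 decimal places.

0.988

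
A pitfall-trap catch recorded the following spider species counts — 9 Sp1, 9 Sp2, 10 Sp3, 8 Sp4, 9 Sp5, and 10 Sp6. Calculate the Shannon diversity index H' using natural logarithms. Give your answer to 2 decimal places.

Total N = 9+9+10+8+9+10 = 55, so the proportions are 0.1636, 0.1636, 0.1818, 0.1455, 0.1636, 0.1818 (working shown to 4 dp, full precision carried).
Each pᵢ ln pᵢ term: 0.1636×(-1.8101)=-0.2962, 0.1636×(-1.8101)=-0.2962, 0.1818×(-1.7047)=-0.3100, 0.1455×(-1.9279)=-0.2804, 0.1636×(-1.8101)=-0.2962, 0.1818×(-1.7047)=-0.3100.
Sum = -1.7889, so H' = 1.79.

1.79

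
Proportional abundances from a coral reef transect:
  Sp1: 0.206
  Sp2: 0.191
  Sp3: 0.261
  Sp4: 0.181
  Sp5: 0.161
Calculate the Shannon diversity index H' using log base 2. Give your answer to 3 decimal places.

2.302

Each pᵢ log₂ pᵢ term (working shown to 5 dp, full precision carried): 0.206×(-2.27928)=-0.46953, 0.191×(-2.38836)=-0.45618, 0.261×(-1.93788)=-0.50579, 0.181×(-2.46594)=-0.44633, 0.161×(-2.63487)=-0.42421.
Sum = -2.30204, so H' = 2.302.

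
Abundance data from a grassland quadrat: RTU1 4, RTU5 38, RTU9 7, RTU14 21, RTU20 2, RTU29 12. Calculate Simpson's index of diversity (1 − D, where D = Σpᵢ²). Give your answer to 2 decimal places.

Total N = 4+38+7+21+2+12 = 84, so the proportions are 0.0476, 0.4524, 0.0833, 0.25, 0.0238, 0.1429 (working shown to 4 dp, full precision carried).
D = 0.0476² + 0.4524² + 0.0833² + 0.25² + 0.0238² + 0.1429² = 0.0023 + 0.2046 + 0.0069 + 0.0625 + 0.0006 + 0.0204 = 0.2973.
So 1 − D = 0.7027, i.e. 0.70 to 2 decimal places.

0.70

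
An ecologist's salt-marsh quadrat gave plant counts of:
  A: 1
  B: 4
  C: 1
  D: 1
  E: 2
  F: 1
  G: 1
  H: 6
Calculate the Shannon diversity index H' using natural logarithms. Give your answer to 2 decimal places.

1.79

Total N = 1+4+1+1+2+1+1+6 = 17, so the proportions are 0.0588, 0.2353, 0.0588, 0.0588, 0.1176, 0.0588, 0.0588, 0.3529 (working shown to 4 dp, full precision carried).
Each pᵢ ln pᵢ term: 0.0588×(-2.8332)=-0.1667, 0.2353×(-1.4469)=-0.3405, 0.0588×(-2.8332)=-0.1667, 0.0588×(-2.8332)=-0.1667, 0.1176×(-2.1401)=-0.2518, 0.0588×(-2.8332)=-0.1667, 0.0588×(-2.8332)=-0.1667, 0.3529×(-1.0415)=-0.3676.
Sum = -1.7931, so H' = 1.79.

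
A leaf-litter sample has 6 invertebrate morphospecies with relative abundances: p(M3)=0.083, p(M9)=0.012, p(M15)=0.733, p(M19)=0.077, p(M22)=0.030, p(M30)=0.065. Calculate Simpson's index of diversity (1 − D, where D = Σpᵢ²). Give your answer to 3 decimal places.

0.445

D = 0.083² + 0.012² + 0.733² + 0.077² + 0.03² + 0.065² = 0.00689 + 0.00014 + 0.53729 + 0.00593 + 0.00090 + 0.00423 = 0.55538 (working shown to 5 dp, full precision carried).
So 1 − D = 0.44462, i.e. 0.445 to 3 decimal places.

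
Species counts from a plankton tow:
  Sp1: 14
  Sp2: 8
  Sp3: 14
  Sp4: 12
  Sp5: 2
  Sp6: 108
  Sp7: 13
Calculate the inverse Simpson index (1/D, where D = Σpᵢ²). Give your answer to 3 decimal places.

2.351

Total N = 14+8+14+12+2+108+13 = 171, so the proportions are 0.081871, 0.046784, 0.081871, 0.070175, 0.011696, 0.631579, 0.076023 (working shown to 6 dp, full precision carried).
D = 0.081871² + 0.046784² + 0.081871² + 0.070175² + 0.011696² + 0.631579² + 0.076023² = 0.006703 + 0.002189 + 0.006703 + 0.004925 + 0.000137 + 0.398892 + 0.005780 = 0.425327.
So 1/D = 2.35113, i.e. 2.351 to 3 decimal places.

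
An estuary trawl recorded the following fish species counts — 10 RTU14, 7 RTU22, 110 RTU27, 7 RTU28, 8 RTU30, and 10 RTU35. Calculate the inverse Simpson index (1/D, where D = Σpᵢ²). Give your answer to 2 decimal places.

1.85

Total N = 10+7+110+7+8+10 = 152, so the proportions are 0.06579, 0.04605, 0.72368, 0.04605, 0.05263, 0.06579 (working shown to 5 dp, full precision carried).
D = 0.06579² + 0.04605² + 0.72368² + 0.04605² + 0.05263² + 0.06579² = 0.00433 + 0.00212 + 0.52372 + 0.00212 + 0.00277 + 0.00433 = 0.53939.
So 1/D = 1.8540, i.e. 1.85 to 2 decimal places.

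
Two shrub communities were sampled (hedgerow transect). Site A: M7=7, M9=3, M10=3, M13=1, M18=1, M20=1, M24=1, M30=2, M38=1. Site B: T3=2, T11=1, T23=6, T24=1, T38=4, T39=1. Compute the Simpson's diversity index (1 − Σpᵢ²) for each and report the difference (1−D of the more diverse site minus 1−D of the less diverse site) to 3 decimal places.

0.072

Site A: N=20, proportions 0.35, 0.15, 0.15, 0.05, 0.05, 0.05, 0.05, 0.1, 0.05, giving 1−D = 0.81000 (working shown to 5 dp, full precision carried).
Site B: N=15, proportions 0.13333, 0.06667, 0.4, 0.06667, 0.26667, 0.06667, giving 1−D = 0.73778.
Difference = |0.81000 − 0.73778| = 0.07222, i.e. 0.072 to 3 decimal places.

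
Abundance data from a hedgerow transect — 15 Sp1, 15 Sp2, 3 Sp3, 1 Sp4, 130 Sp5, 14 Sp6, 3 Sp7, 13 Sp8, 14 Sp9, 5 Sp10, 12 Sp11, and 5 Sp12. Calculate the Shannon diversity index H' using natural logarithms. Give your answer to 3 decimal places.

1.639

Total N = 15+15+3+1+130+14+3+13+14+5+12+5 = 230, so the proportions are 0.06522, 0.06522, 0.01304, 0.00435, 0.56522, 0.06087, 0.01304, 0.05652, 0.06087, 0.02174, 0.05217, 0.02174 (working shown to 5 dp, full precision carried).
Each pᵢ ln pᵢ term: 0.06522×(-2.73003)=-0.17805, 0.06522×(-2.73003)=-0.17805, 0.01304×(-4.33947)=-0.05660, 0.00435×(-5.43808)=-0.02364, 0.56522×(-0.57054)=-0.32248, 0.06087×(-2.79902)=-0.17038, 0.01304×(-4.33947)=-0.05660, 0.05652×(-2.87313)=-0.16239, 0.06087×(-2.79902)=-0.17038, 0.02174×(-3.82864)=-0.08323, 0.05217×(-2.95317)=-0.15408, 0.02174×(-3.82864)=-0.08323.
Sum = -1.63911, so H' = 1.639.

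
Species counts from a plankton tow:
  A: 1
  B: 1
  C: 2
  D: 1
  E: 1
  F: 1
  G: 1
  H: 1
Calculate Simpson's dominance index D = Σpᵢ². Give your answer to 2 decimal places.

0.14

Total N = 1+1+2+1+1+1+1+1 = 9, so the proportions are 0.1111, 0.1111, 0.2222, 0.1111, 0.1111, 0.1111, 0.1111, 0.1111 (working shown to 4 dp, full precision carried).
D = 0.1111² + 0.1111² + 0.2222² + 0.1111² + 0.1111² + 0.1111² + 0.1111² + 0.1111² = 0.0123 + 0.0123 + 0.0494 + 0.0123 + 0.0123 + 0.0123 + 0.0123 + 0.0123 = 0.1358.
To 2 decimal places, D = 0.14.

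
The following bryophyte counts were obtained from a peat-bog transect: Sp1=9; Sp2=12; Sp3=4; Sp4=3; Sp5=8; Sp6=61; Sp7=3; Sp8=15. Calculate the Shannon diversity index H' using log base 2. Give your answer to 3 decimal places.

Total N = 9+12+4+3+8+61+3+15 = 115, so the proportions are 0.07826, 0.10435, 0.03478, 0.02609, 0.06957, 0.53043, 0.02609, 0.13043 (working shown to 5 dp, full precision carried).
Each pᵢ log₂ pᵢ term: 0.07826×(-3.67557)=-0.28765, 0.10435×(-3.26053)=-0.34023, 0.03478×(-4.84549)=-0.16854, 0.02609×(-5.26053)=-0.13723, 0.06957×(-3.84549)=-0.26751, 0.53043×(-0.91475)=-0.48522, 0.02609×(-5.26053)=-0.13723, 0.13043×(-2.93860)=-0.38330.
Sum = -2.20691, so H' = 2.207.

2.207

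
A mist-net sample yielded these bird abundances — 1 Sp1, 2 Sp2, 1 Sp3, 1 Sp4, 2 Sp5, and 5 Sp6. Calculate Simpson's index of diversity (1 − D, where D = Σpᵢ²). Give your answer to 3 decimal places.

Total N = 1+2+1+1+2+5 = 12, so the proportions are 0.08333, 0.16667, 0.08333, 0.08333, 0.16667, 0.41667 (working shown to 5 dp, full precision carried).
D = 0.08333² + 0.16667² + 0.08333² + 0.08333² + 0.16667² + 0.41667² = 0.00694 + 0.02778 + 0.00694 + 0.00694 + 0.02778 + 0.17361 = 0.25000.
So 1 − D = 0.75000, i.e. 0.750 to 3 decimal places.

0.750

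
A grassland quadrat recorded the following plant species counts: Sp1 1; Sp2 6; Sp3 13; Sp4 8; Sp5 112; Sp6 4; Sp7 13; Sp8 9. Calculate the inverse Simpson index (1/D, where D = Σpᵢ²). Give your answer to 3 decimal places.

2.107

Total N = 1+6+13+8+112+4+13+9 = 166, so the proportions are 0.006024, 0.036145, 0.078313, 0.048193, 0.674699, 0.024096, 0.078313, 0.054217 (working shown to 6 dp, full precision carried).
D = 0.006024² + 0.036145² + 0.078313² + 0.048193² + 0.674699² + 0.024096² + 0.078313² + 0.054217² = 0.000036 + 0.001306 + 0.006133 + 0.002323 + 0.455218 + 0.000581 + 0.006133 + 0.002939 = 0.474670.
So 1/D = 2.10673, i.e. 2.107 to 3 decimal places.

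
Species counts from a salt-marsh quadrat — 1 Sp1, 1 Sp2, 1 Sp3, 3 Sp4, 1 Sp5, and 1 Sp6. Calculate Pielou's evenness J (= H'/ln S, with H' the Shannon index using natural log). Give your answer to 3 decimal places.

0.931

Total N = 1+1+1+3+1+1 = 8, so the proportions are 0.125, 0.125, 0.125, 0.375, 0.125, 0.125 (working shown to 5 dp, full precision carried).
H' = −Σ pᵢ ln pᵢ = −((-0.25993) + (-0.25993) + (-0.25993) + (-0.36781) + (-0.25993) + (-0.25993)) = 1.66746.
With S = 6 species, ln S = 1.79176, so J = 1.66746/1.79176 = 0.93063, i.e. 0.931 to 3 decimal places.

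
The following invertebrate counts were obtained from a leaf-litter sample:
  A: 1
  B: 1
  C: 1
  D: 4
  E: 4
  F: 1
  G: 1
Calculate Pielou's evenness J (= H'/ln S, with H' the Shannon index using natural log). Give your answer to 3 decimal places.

Total N = 1+1+1+4+4+1+1 = 13, so the proportions are 0.07692, 0.07692, 0.07692, 0.30769, 0.30769, 0.07692, 0.07692 (working shown to 5 dp, full precision carried).
H' = −Σ pᵢ ln pᵢ = −((-0.19730) + (-0.19730) + (-0.19730) + (-0.36266) + (-0.36266) + (-0.19730) + (-0.19730)) = 1.71185.
With S = 7 species, ln S = 1.94591, so J = 1.71185/1.94591 = 0.87971, i.e. 0.880 to 3 decimal places.

0.880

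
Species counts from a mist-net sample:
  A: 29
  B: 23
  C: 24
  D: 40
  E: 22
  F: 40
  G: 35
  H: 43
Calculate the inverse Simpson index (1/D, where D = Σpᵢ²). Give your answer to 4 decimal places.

7.5294

Total N = 29+23+24+40+22+40+35+43 = 256, so the proportions are 0.11328125, 0.08984375, 0.09375, 0.15625, 0.0859375, 0.15625, 0.13671875, 0.16796875 (working shown to 8 dp, full precision carried).
D = 0.11328125² + 0.08984375² + 0.09375² + 0.15625² + 0.0859375² + 0.15625² + 0.13671875² + 0.16796875² = 0.01283264 + 0.00807190 + 0.00878906 + 0.02441406 + 0.00738525 + 0.02441406 + 0.01869202 + 0.02821350 = 0.13281250.
So 1/D = 7.529412, i.e. 7.5294 to 4 decimal places.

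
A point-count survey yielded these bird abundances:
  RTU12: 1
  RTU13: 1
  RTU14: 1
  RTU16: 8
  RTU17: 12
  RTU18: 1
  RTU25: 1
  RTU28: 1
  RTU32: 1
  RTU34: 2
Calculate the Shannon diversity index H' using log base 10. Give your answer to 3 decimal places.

0.746

Total N = 1+1+1+8+12+1+1+1+1+2 = 29, so the proportions are 0.03448, 0.03448, 0.03448, 0.27586, 0.41379, 0.03448, 0.03448, 0.03448, 0.03448, 0.06897 (working shown to 5 dp, full precision carried).
Each pᵢ log₁₀ pᵢ term: 0.03448×(-1.46240)=-0.05043, 0.03448×(-1.46240)=-0.05043, 0.03448×(-1.46240)=-0.05043, 0.27586×(-0.55931)=-0.15429, 0.41379×(-0.38322)=-0.15857, 0.03448×(-1.46240)=-0.05043, 0.03448×(-1.46240)=-0.05043, 0.03448×(-1.46240)=-0.05043, 0.03448×(-1.46240)=-0.05043, 0.06897×(-1.16137)=-0.08009.
Sum = -0.74595, so H' = 0.746.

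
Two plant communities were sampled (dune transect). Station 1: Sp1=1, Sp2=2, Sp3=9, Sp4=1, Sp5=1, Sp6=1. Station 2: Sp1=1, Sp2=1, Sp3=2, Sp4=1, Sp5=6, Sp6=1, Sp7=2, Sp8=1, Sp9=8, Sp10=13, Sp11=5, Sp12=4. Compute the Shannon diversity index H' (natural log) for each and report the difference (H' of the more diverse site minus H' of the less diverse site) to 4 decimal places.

0.7961

Station 1: N=15, proportions 0.066667, 0.133333, 0.6, 0.066667, 0.066667, 0.066667, giving H' = 1.297296 (working shown to 6 dp, full precision carried).
Station 2: N=45, proportions 0.022222, 0.022222, 0.044444, 0.022222, 0.133333, 0.022222, 0.044444, 0.022222, 0.177778, 0.288889, 0.111111, 0.088889, giving H' = 2.093432.
Difference = |1.297296 − 2.093432| = 0.796136, i.e. 0.7961 to 4 decimal places.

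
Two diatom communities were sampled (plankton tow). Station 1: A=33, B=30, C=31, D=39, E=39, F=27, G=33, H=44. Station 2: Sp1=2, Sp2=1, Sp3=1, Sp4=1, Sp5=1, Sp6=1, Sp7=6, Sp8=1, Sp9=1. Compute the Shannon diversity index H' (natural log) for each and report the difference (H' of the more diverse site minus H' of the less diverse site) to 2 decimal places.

Station 1: N=276, proportions 0.1196, 0.1087, 0.1123, 0.1413, 0.1413, 0.0978, 0.1196, 0.1594, giving H' = 2.0678 (working shown to 4 dp, full precision carried).
Station 2: N=15, proportions 0.1333, 0.0667, 0.0667, 0.0667, 0.0667, 0.0667, 0.4, 0.0667, 0.0667, giving H' = 1.8989.
Difference = |2.0678 − 1.8989| = 0.1689, i.e. 0.17 to 2 decimal places.

0.17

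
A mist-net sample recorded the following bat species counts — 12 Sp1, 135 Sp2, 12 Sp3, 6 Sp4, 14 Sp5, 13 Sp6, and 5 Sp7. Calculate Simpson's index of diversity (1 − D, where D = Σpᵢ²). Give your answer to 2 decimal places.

0.51

Total N = 12+135+12+6+14+13+5 = 197, so the proportions are 0.0609, 0.6853, 0.0609, 0.0305, 0.0711, 0.066, 0.0254 (working shown to 4 dp, full precision carried).
D = 0.0609² + 0.6853² + 0.0609² + 0.0305² + 0.0711² + 0.066² + 0.0254² = 0.0037 + 0.4696 + 0.0037 + 0.0009 + 0.0051 + 0.0044 + 0.0006 = 0.4880.
So 1 − D = 0.5120, i.e. 0.51 to 2 decimal places.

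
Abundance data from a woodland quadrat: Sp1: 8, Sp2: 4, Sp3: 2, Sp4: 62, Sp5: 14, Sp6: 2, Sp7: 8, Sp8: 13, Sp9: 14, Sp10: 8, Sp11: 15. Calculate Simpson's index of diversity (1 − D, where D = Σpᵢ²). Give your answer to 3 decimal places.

Total N = 8+4+2+62+14+2+8+13+14+8+15 = 150, so the proportions are 0.05333, 0.02667, 0.01333, 0.41333, 0.09333, 0.01333, 0.05333, 0.08667, 0.09333, 0.05333, 0.1 (working shown to 5 dp, full precision carried).
D = 0.05333² + 0.02667² + 0.01333² + 0.41333² + 0.09333² + 0.01333² + 0.05333² + 0.08667² + 0.09333² + 0.05333² + 0.1² = 0.00284 + 0.00071 + 0.00018 + 0.17084 + 0.00871 + 0.00018 + 0.00284 + 0.00751 + 0.00871 + 0.00284 + 0.01000 = 0.21538.
So 1 − D = 0.78462, i.e. 0.785 to 3 decimal places.

0.785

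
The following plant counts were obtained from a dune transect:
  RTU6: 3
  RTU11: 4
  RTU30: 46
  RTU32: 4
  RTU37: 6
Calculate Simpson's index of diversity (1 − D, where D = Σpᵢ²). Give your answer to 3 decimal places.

0.447

Total N = 3+4+46+4+6 = 63, so the proportions are 0.04762, 0.06349, 0.73016, 0.06349, 0.09524 (working shown to 5 dp, full precision carried).
D = 0.04762² + 0.06349² + 0.73016² + 0.06349² + 0.09524² = 0.00227 + 0.00403 + 0.53313 + 0.00403 + 0.00907 = 0.55253.
So 1 − D = 0.44747, i.e. 0.447 to 3 decimal places.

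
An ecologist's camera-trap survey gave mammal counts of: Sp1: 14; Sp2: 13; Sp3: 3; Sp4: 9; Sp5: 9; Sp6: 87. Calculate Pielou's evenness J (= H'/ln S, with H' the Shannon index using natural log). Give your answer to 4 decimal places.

Total N = 14+13+3+9+9+87 = 135, so the proportions are 0.103704, 0.096296, 0.022222, 0.066667, 0.066667, 0.644444 (working shown to 6 dp, full precision carried).
H' = −Σ pᵢ ln pᵢ = −((-0.235015) + (-0.225365) + (-0.084592) + (-0.180537) + (-0.180537) + (-0.283147)) = 1.189193.
With S = 6 species, ln S = 1.791759, so J = 1.189193/1.791759 = 0.663701, i.e. 0.6637 to 4 decimal places.

0.6637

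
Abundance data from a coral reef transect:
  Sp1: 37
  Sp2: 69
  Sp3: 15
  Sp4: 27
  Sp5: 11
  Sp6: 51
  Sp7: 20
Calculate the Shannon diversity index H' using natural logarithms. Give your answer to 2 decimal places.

Total N = 37+69+15+27+11+51+20 = 230, so the proportions are 0.1609, 0.3, 0.0652, 0.1174, 0.0478, 0.2217, 0.087 (working shown to 4 dp, full precision carried).
Each pᵢ ln pᵢ term: 0.1609×(-1.8272)=-0.2939, 0.3×(-1.2040)=-0.3612, 0.0652×(-2.7300)=-0.1780, 0.1174×(-2.1422)=-0.2515, 0.0478×(-3.0402)=-0.1454, 0.2217×(-1.5063)=-0.3340, 0.087×(-2.4423)=-0.2124.
Sum = -1.7764, so H' = 1.78.

1.78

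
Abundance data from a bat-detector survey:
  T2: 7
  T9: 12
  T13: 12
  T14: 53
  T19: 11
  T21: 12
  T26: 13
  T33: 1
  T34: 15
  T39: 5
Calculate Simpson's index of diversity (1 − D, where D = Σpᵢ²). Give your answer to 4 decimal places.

Total N = 7+12+12+53+11+12+13+1+15+5 = 141, so the proportions are 0.049645, 0.085106, 0.085106, 0.375887, 0.078014, 0.085106, 0.092199, 0.007092, 0.106383, 0.035461 (working shown to 6 dp, full precision carried).
D = 0.049645² + 0.085106² + 0.085106² + 0.375887² + 0.078014² + 0.085106² + 0.092199² + 0.007092² + 0.106383² + 0.035461² = 0.002465 + 0.007243 + 0.007243 + 0.141291 + 0.006086 + 0.007243 + 0.008501 + 0.000050 + 0.011317 + 0.001257 = 0.192697.
So 1 − D = 0.807303, i.e. 0.8073 to 4 decimal places.

0.8073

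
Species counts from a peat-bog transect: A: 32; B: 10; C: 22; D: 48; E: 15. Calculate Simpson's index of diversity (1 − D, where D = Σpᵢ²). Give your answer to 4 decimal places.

Total N = 32+10+22+48+15 = 127, so the proportions are 0.251969, 0.07874, 0.173228, 0.377953, 0.11811 (working shown to 6 dp, full precision carried).
D = 0.251969² + 0.07874² + 0.173228² + 0.377953² + 0.11811² = 0.063488 + 0.006200 + 0.030008 + 0.142848 + 0.013950 = 0.256495.
So 1 − D = 0.743505, i.e. 0.7435 to 4 decimal places.

0.7435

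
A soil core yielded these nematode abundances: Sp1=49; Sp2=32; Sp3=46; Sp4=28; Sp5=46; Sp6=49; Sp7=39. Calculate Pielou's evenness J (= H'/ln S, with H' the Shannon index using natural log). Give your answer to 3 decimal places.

0.990

Total N = 49+32+46+28+46+49+39 = 289, so the proportions are 0.16955, 0.11073, 0.15917, 0.09689, 0.15917, 0.16955, 0.13495 (working shown to 5 dp, full precision carried).
H' = −Σ pᵢ ln pᵢ = −((-0.30088) + (-0.24368) + (-0.29252) + (-0.22615) + (-0.29252) + (-0.30088) + (-0.27028)) = 1.92692.
With S = 7 species, ln S = 1.94591, so J = 1.92692/1.94591 = 0.99024, i.e. 0.990 to 3 decimal places.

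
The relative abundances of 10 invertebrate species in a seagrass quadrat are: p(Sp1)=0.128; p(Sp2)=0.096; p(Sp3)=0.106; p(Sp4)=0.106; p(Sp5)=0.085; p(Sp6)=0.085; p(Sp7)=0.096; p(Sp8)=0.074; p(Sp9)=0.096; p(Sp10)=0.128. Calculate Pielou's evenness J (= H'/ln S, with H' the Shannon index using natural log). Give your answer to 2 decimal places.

0.99

H' = −Σ pᵢ ln pᵢ = −((-0.2631) + (-0.2250) + (-0.2379) + (-0.2379) + (-0.2095) + (-0.2095) + (-0.2250) + (-0.1927) + (-0.2250) + (-0.2631)) = 2.2887 (working shown to 4 dp, full precision carried).
With S = 10 species, ln S = 2.3026, so J = 2.2887/2.3026 = 0.9940, i.e. 0.99 to 2 decimal places.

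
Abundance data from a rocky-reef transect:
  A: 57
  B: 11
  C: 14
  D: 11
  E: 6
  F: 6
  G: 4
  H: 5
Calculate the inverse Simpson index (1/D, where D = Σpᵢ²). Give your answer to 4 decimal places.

3.4200

Total N = 57+11+14+11+6+6+4+5 = 114, so the proportions are 0.5, 0.09649123, 0.12280702, 0.09649123, 0.05263158, 0.05263158, 0.03508772, 0.04385965 (working shown to 8 dp, full precision carried).
D = 0.5² + 0.09649123² + 0.12280702² + 0.09649123² + 0.05263158² + 0.05263158² + 0.03508772² + 0.04385965² = 0.25000000 + 0.00931056 + 0.01508156 + 0.00931056 + 0.00277008 + 0.00277008 + 0.00123115 + 0.00192367 = 0.29239766.
So 1/D = 3.420000, i.e. 3.4200 to 4 decimal places.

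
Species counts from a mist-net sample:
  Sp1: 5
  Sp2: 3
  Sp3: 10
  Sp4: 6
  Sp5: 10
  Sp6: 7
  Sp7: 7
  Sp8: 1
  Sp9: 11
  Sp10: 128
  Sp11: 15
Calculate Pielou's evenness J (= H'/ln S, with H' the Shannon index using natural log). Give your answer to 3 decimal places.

Total N = 5+3+10+6+10+7+7+1+11+128+15 = 203, so the proportions are 0.02463, 0.01478, 0.04926, 0.02956, 0.04926, 0.03448, 0.03448, 0.00493, 0.05419, 0.63054, 0.07389 (working shown to 5 dp, full precision carried).
H' = −Σ pᵢ ln pᵢ = −((-0.09123) + (-0.06228) + (-0.14831) + (-0.10408) + (-0.14831) + (-0.11611) + (-0.11611) + (-0.02617) + (-0.15797) + (-0.29079) + (-0.19250)) = 1.45387.
With S = 11 species, ln S = 2.39790, so J = 1.45387/2.39790 = 0.60631, i.e. 0.606 to 3 decimal places.

0.606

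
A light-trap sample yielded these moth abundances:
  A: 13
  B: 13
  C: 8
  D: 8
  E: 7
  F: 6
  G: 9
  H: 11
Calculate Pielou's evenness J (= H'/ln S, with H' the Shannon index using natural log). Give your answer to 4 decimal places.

0.9831

Total N = 13+13+8+8+7+6+9+11 = 75, so the proportions are 0.173333, 0.173333, 0.106667, 0.106667, 0.093333, 0.08, 0.12, 0.146667 (working shown to 6 dp, full precision carried).
H' = −Σ pᵢ ln pᵢ = −((-0.303773) + (-0.303773) + (-0.238725) + (-0.238725) + (-0.221347) + (-0.202058) + (-0.254432) + (-0.281540)) = 2.044374.
With S = 8 species, ln S = 2.079442, so J = 2.044374/2.079442 = 0.983136, i.e. 0.9831 to 4 decimal places.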